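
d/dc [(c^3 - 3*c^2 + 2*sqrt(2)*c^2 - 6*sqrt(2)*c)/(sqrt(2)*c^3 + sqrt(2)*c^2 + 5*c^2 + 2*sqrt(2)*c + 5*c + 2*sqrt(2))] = (c^4 + 4*sqrt(2)*c^4 + 4*sqrt(2)*c^3 + 34*c^3 + 5*c^2 + 40*sqrt(2)*c^2 - 12*sqrt(2)*c + 16*c - 24)/(2*c^6 + 4*c^5 + 10*sqrt(2)*c^5 + 20*sqrt(2)*c^4 + 35*c^4 + 30*sqrt(2)*c^3 + 66*c^3 + 41*c^2 + 40*sqrt(2)*c^2 + 16*c + 20*sqrt(2)*c + 8)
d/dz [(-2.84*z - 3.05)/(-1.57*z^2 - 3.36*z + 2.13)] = (4.4588*z^2 + 9.5424*z - (2.84*z + 3.05)*(3.14*z + 3.36) - 6.0492)/(1.57*z^2 + 3.36*z - 2.13)^2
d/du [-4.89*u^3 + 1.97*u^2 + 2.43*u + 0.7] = -14.67*u^2 + 3.94*u + 2.43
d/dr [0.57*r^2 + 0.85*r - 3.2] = 1.14*r + 0.85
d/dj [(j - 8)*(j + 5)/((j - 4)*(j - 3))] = 4*(-j^2 + 26*j - 79)/(j^4 - 14*j^3 + 73*j^2 - 168*j + 144)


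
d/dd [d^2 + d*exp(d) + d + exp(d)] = d*exp(d) + 2*d + 2*exp(d) + 1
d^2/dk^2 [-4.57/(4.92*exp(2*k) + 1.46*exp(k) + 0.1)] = (-4.57*(9.84*exp(k) + 1.46)*(19.68*exp(k) + 2.92)*exp(k) + (89.9376*exp(k) + 6.6722)*(4.92*exp(2*k) + 1.46*exp(k) + 0.1))*exp(k)/(4.92*exp(2*k) + 1.46*exp(k) + 0.1)^3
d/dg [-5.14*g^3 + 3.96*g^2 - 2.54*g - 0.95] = -15.42*g^2 + 7.92*g - 2.54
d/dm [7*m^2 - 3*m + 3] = 14*m - 3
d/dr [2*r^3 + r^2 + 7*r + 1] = 6*r^2 + 2*r + 7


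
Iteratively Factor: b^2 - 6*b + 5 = (b - 5)*(b - 1)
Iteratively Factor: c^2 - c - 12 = (c + 3)*(c - 4)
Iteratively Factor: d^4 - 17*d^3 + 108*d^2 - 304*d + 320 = (d - 4)*(d^3 - 13*d^2 + 56*d - 80) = (d - 4)^2*(d^2 - 9*d + 20) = (d - 5)*(d - 4)^2*(d - 4)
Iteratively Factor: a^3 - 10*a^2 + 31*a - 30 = (a - 2)*(a^2 - 8*a + 15) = (a - 3)*(a - 2)*(a - 5)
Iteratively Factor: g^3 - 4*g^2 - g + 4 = (g - 1)*(g^2 - 3*g - 4) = (g - 4)*(g - 1)*(g + 1)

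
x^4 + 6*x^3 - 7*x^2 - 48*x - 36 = (x - 3)*(x + 1)*(x + 2)*(x + 6)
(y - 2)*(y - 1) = y^2 - 3*y + 2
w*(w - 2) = w^2 - 2*w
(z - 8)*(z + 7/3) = z^2 - 17*z/3 - 56/3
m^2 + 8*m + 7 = (m + 1)*(m + 7)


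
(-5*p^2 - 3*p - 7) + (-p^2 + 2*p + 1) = -6*p^2 - p - 6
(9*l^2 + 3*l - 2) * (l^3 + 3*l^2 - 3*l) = 9*l^5 + 30*l^4 - 20*l^3 - 15*l^2 + 6*l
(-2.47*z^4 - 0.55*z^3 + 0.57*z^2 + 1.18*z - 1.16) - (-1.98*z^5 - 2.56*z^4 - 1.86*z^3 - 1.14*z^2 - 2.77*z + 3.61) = 1.98*z^5 + 0.0899999999999999*z^4 + 1.31*z^3 + 1.71*z^2 + 3.95*z - 4.77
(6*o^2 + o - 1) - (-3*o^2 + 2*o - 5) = 9*o^2 - o + 4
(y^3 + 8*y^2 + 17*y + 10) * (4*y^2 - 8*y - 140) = 4*y^5 + 24*y^4 - 136*y^3 - 1216*y^2 - 2460*y - 1400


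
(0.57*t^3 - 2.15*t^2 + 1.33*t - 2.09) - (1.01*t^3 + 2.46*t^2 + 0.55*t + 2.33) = -0.44*t^3 - 4.61*t^2 + 0.78*t - 4.42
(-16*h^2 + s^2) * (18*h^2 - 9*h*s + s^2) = -288*h^4 + 144*h^3*s + 2*h^2*s^2 - 9*h*s^3 + s^4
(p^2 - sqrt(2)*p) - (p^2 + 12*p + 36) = -12*p - sqrt(2)*p - 36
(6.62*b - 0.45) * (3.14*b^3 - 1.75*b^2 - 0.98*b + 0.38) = 20.7868*b^4 - 12.998*b^3 - 5.7001*b^2 + 2.9566*b - 0.171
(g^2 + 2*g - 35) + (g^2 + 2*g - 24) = 2*g^2 + 4*g - 59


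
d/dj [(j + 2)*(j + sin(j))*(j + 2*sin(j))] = (j + 2)*(j + sin(j))*(2*cos(j) + 1) + (j + 2)*(j + 2*sin(j))*(cos(j) + 1) + (j + sin(j))*(j + 2*sin(j))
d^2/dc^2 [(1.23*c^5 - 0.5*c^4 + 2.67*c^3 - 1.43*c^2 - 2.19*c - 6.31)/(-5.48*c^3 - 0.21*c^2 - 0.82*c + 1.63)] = (-73.8747839999999*c^9 - 8.49290400000001*c^8 - 33.4882260000002*c^7 + 128.141228*c^6 + 491.554626*c^5 + 2014.585056*c^4 + 193.559076*c^3 + 446.83146*c^2 + 306.63444*c + 26.258556)/(164.566592*c^9 + 18.919152*c^8 + 74.599788*c^7 - 141.177459*c^6 - 0.0920820000000005*c^5 - 43.739445*c^4 + 42.546688*c^3 - 1.614189*c^2 + 6.535974*c - 4.330747)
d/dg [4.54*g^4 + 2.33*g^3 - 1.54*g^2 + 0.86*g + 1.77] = 18.16*g^3 + 6.99*g^2 - 3.08*g + 0.86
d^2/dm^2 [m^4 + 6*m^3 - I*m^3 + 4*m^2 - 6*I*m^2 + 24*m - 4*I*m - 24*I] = 12*m^2 + 6*m*(6 - I) + 8 - 12*I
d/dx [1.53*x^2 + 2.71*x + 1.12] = 3.06*x + 2.71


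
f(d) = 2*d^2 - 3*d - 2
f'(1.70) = 3.80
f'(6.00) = 21.00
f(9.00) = 133.00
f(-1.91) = 11.03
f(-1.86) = 10.50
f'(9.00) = 33.00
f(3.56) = 12.67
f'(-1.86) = -10.44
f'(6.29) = 22.16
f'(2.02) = 5.08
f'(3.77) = 12.08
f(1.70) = -1.32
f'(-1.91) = -10.64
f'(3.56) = 11.24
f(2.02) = 0.10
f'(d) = 4*d - 3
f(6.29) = 58.26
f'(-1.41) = -8.64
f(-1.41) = 6.21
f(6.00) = 52.00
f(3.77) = 15.12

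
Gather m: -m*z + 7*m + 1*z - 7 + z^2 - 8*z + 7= m*(7 - z) + z^2 - 7*z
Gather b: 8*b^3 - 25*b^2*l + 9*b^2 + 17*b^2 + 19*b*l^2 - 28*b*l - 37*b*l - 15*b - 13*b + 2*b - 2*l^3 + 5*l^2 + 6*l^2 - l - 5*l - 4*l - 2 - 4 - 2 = 8*b^3 + b^2*(26 - 25*l) + b*(19*l^2 - 65*l - 26) - 2*l^3 + 11*l^2 - 10*l - 8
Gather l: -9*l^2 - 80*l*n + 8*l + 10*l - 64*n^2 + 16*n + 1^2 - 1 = -9*l^2 + l*(18 - 80*n) - 64*n^2 + 16*n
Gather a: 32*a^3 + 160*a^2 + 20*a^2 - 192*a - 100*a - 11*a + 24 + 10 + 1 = 32*a^3 + 180*a^2 - 303*a + 35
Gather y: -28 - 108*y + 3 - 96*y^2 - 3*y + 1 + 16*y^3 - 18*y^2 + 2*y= 16*y^3 - 114*y^2 - 109*y - 24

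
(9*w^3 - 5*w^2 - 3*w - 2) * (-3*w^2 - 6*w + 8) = -27*w^5 - 39*w^4 + 111*w^3 - 16*w^2 - 12*w - 16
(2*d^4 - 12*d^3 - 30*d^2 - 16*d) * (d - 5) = 2*d^5 - 22*d^4 + 30*d^3 + 134*d^2 + 80*d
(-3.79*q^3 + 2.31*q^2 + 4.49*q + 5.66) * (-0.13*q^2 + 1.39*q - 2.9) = 0.4927*q^5 - 5.5684*q^4 + 13.6182*q^3 - 1.1937*q^2 - 5.1536*q - 16.414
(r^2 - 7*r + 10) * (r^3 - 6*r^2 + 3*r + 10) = r^5 - 13*r^4 + 55*r^3 - 71*r^2 - 40*r + 100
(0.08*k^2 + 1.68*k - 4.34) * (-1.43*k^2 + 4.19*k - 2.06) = -0.1144*k^4 - 2.0672*k^3 + 13.0806*k^2 - 21.6454*k + 8.9404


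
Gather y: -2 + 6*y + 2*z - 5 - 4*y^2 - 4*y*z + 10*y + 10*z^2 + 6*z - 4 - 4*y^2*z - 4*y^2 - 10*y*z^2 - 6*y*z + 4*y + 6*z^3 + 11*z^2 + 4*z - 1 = y^2*(-4*z - 8) + y*(-10*z^2 - 10*z + 20) + 6*z^3 + 21*z^2 + 12*z - 12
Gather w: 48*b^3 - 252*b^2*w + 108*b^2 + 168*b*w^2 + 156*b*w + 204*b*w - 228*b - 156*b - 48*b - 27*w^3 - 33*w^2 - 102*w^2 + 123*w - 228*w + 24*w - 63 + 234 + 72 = 48*b^3 + 108*b^2 - 432*b - 27*w^3 + w^2*(168*b - 135) + w*(-252*b^2 + 360*b - 81) + 243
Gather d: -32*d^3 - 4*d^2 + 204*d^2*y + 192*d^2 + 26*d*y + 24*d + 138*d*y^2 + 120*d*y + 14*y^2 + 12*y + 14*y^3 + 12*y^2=-32*d^3 + d^2*(204*y + 188) + d*(138*y^2 + 146*y + 24) + 14*y^3 + 26*y^2 + 12*y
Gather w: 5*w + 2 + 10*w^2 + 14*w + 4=10*w^2 + 19*w + 6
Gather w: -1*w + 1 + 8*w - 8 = 7*w - 7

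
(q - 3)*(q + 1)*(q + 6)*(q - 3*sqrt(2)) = q^4 - 3*sqrt(2)*q^3 + 4*q^3 - 12*sqrt(2)*q^2 - 15*q^2 - 18*q + 45*sqrt(2)*q + 54*sqrt(2)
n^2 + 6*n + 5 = (n + 1)*(n + 5)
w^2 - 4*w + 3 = (w - 3)*(w - 1)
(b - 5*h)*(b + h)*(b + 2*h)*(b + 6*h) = b^4 + 4*b^3*h - 25*b^2*h^2 - 88*b*h^3 - 60*h^4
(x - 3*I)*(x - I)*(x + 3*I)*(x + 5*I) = x^4 + 4*I*x^3 + 14*x^2 + 36*I*x + 45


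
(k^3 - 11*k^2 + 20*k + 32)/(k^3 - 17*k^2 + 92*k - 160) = (k + 1)/(k - 5)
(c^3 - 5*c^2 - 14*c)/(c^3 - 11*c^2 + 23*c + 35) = c*(c + 2)/(c^2 - 4*c - 5)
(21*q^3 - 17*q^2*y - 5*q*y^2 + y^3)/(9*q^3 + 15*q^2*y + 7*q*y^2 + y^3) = (7*q^2 - 8*q*y + y^2)/(3*q^2 + 4*q*y + y^2)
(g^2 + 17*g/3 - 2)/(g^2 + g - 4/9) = 3*(g + 6)/(3*g + 4)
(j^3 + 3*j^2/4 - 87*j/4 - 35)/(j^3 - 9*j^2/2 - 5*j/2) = (4*j^2 + 23*j + 28)/(2*j*(2*j + 1))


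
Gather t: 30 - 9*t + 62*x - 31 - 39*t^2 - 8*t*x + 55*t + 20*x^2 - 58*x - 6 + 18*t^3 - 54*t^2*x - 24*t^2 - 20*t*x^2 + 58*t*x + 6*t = 18*t^3 + t^2*(-54*x - 63) + t*(-20*x^2 + 50*x + 52) + 20*x^2 + 4*x - 7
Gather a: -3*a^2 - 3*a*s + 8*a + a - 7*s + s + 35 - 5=-3*a^2 + a*(9 - 3*s) - 6*s + 30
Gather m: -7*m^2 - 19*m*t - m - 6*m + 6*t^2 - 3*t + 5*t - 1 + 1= -7*m^2 + m*(-19*t - 7) + 6*t^2 + 2*t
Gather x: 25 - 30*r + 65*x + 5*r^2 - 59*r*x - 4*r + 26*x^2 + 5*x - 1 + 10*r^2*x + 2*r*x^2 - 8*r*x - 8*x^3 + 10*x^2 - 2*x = 5*r^2 - 34*r - 8*x^3 + x^2*(2*r + 36) + x*(10*r^2 - 67*r + 68) + 24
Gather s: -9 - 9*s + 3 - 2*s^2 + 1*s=-2*s^2 - 8*s - 6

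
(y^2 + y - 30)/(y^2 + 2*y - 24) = (y - 5)/(y - 4)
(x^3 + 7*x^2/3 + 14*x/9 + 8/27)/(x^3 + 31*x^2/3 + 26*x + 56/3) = (x^2 + x + 2/9)/(x^2 + 9*x + 14)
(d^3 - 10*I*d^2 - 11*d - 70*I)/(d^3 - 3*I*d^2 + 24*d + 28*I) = (d - 5*I)/(d + 2*I)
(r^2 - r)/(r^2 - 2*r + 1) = r/(r - 1)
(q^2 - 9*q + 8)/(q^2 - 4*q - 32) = (q - 1)/(q + 4)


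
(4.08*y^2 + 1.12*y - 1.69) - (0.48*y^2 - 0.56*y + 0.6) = 3.6*y^2 + 1.68*y - 2.29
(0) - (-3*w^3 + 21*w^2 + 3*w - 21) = 3*w^3 - 21*w^2 - 3*w + 21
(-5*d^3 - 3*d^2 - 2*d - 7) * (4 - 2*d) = 10*d^4 - 14*d^3 - 8*d^2 + 6*d - 28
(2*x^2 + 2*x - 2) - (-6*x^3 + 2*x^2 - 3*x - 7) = 6*x^3 + 5*x + 5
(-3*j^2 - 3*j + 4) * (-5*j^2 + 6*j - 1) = 15*j^4 - 3*j^3 - 35*j^2 + 27*j - 4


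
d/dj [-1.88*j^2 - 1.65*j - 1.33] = -3.76*j - 1.65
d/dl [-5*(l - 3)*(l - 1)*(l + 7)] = -15*l^2 - 30*l + 125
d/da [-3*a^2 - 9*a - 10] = -6*a - 9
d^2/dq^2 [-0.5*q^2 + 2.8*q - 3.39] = -1.00000000000000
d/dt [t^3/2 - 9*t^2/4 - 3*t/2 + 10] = 3*t^2/2 - 9*t/2 - 3/2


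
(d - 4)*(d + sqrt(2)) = d^2 - 4*d + sqrt(2)*d - 4*sqrt(2)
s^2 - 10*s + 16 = (s - 8)*(s - 2)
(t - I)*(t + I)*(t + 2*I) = t^3 + 2*I*t^2 + t + 2*I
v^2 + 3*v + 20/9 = (v + 4/3)*(v + 5/3)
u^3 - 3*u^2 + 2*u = u*(u - 2)*(u - 1)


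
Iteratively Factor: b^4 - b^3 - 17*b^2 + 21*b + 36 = (b + 1)*(b^3 - 2*b^2 - 15*b + 36) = (b - 3)*(b + 1)*(b^2 + b - 12) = (b - 3)^2*(b + 1)*(b + 4)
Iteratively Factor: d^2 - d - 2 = (d + 1)*(d - 2)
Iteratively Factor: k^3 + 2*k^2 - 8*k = (k)*(k^2 + 2*k - 8) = k*(k + 4)*(k - 2)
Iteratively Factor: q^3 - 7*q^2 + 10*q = (q)*(q^2 - 7*q + 10) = q*(q - 5)*(q - 2)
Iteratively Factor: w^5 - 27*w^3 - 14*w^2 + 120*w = (w + 3)*(w^4 - 3*w^3 - 18*w^2 + 40*w) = (w - 2)*(w + 3)*(w^3 - w^2 - 20*w) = (w - 5)*(w - 2)*(w + 3)*(w^2 + 4*w) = (w - 5)*(w - 2)*(w + 3)*(w + 4)*(w)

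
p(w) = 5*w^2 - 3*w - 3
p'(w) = 10*w - 3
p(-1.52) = 13.11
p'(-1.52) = -18.20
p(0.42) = -3.38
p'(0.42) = 1.20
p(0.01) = -3.03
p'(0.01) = -2.90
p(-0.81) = 2.71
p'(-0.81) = -11.10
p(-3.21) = 58.15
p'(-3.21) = -35.10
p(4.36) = 78.97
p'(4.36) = 40.60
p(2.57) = 22.31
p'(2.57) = 22.70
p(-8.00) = 341.00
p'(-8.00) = -83.00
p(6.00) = 159.00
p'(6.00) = 57.00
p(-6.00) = 195.00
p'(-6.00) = -63.00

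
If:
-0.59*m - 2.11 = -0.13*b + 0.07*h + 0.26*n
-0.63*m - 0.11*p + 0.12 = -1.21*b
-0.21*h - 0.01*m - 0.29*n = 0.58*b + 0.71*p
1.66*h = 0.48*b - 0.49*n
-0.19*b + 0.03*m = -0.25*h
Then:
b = -2.46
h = -1.29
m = -4.83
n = 1.97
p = 1.66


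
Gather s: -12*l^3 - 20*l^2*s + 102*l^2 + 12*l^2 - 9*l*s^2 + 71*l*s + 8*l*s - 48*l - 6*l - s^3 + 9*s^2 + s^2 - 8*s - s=-12*l^3 + 114*l^2 - 54*l - s^3 + s^2*(10 - 9*l) + s*(-20*l^2 + 79*l - 9)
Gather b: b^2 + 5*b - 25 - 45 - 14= b^2 + 5*b - 84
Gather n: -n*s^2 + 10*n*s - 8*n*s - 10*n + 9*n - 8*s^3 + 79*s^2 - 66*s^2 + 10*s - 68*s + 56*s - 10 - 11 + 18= n*(-s^2 + 2*s - 1) - 8*s^3 + 13*s^2 - 2*s - 3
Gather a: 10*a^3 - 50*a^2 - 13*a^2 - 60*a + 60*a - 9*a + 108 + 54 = 10*a^3 - 63*a^2 - 9*a + 162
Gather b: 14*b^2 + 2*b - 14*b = 14*b^2 - 12*b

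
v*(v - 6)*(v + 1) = v^3 - 5*v^2 - 6*v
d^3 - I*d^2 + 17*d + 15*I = (d - 5*I)*(d + I)*(d + 3*I)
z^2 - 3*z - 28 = (z - 7)*(z + 4)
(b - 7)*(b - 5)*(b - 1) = b^3 - 13*b^2 + 47*b - 35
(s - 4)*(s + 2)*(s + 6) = s^3 + 4*s^2 - 20*s - 48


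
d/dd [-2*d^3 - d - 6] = -6*d^2 - 1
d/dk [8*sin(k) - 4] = 8*cos(k)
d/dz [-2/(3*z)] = 2/(3*z^2)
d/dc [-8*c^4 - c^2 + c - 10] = -32*c^3 - 2*c + 1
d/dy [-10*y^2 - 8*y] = -20*y - 8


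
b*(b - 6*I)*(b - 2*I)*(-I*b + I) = -I*b^4 - 8*b^3 + I*b^3 + 8*b^2 + 12*I*b^2 - 12*I*b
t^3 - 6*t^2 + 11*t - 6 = (t - 3)*(t - 2)*(t - 1)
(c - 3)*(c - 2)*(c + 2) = c^3 - 3*c^2 - 4*c + 12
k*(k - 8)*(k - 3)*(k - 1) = k^4 - 12*k^3 + 35*k^2 - 24*k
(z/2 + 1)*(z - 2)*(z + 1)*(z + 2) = z^4/2 + 3*z^3/2 - z^2 - 6*z - 4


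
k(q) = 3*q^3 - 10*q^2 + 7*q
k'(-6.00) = 451.00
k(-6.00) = -1050.00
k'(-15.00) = 2332.00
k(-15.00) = -12480.00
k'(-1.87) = 75.87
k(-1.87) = -67.68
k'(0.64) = -2.11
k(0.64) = 1.17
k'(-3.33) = 173.40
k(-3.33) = -244.98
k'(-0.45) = 17.82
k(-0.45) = -5.45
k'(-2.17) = 92.78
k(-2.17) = -92.93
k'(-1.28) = 47.35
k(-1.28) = -31.64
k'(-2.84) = 136.39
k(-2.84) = -169.25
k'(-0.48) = 18.67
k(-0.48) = -6.00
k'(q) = 9*q^2 - 20*q + 7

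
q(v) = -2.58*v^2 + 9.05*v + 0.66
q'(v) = 9.05 - 5.16*v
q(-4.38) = -88.47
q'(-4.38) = 31.65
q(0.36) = 3.58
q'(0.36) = 7.19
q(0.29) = 3.07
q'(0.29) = 7.55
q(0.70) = 5.73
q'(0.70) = 5.44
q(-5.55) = -129.04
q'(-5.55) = 37.69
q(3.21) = 3.13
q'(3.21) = -7.51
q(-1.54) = -19.40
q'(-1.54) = 17.00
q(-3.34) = -58.35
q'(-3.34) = 26.28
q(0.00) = 0.66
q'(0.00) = 9.05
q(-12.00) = -479.46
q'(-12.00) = 70.97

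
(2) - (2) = 0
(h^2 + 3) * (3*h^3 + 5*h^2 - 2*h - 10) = 3*h^5 + 5*h^4 + 7*h^3 + 5*h^2 - 6*h - 30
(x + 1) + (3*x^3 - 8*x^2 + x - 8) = 3*x^3 - 8*x^2 + 2*x - 7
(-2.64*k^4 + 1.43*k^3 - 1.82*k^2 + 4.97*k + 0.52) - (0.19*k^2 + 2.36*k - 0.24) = -2.64*k^4 + 1.43*k^3 - 2.01*k^2 + 2.61*k + 0.76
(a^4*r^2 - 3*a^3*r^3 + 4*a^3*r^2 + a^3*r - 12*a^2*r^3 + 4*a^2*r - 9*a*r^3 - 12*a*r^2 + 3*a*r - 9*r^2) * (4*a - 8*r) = 4*a^5*r^2 - 20*a^4*r^3 + 16*a^4*r^2 + 4*a^4*r + 24*a^3*r^4 - 80*a^3*r^3 - 8*a^3*r^2 + 16*a^3*r + 96*a^2*r^4 - 36*a^2*r^3 - 80*a^2*r^2 + 12*a^2*r + 72*a*r^4 + 96*a*r^3 - 60*a*r^2 + 72*r^3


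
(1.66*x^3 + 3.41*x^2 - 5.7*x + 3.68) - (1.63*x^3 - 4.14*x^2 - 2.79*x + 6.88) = 0.03*x^3 + 7.55*x^2 - 2.91*x - 3.2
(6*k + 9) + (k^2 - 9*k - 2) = k^2 - 3*k + 7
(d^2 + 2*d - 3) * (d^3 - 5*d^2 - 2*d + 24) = d^5 - 3*d^4 - 15*d^3 + 35*d^2 + 54*d - 72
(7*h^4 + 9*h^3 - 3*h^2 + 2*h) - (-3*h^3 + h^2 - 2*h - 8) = 7*h^4 + 12*h^3 - 4*h^2 + 4*h + 8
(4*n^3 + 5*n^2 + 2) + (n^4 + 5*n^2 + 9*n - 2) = n^4 + 4*n^3 + 10*n^2 + 9*n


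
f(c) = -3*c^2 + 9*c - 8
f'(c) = 9 - 6*c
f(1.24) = -1.45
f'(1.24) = 1.56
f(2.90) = -7.13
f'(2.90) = -8.40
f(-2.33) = -45.26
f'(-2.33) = 22.98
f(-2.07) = -39.48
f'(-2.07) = 21.42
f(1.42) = -1.27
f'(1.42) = 0.48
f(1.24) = -1.45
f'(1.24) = 1.56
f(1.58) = -1.27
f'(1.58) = -0.48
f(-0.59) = -14.35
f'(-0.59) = 12.54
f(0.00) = -8.00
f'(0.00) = 9.00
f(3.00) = -8.00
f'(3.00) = -9.00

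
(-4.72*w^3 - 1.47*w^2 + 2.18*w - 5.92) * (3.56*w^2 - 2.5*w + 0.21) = -16.8032*w^5 + 6.5668*w^4 + 10.4446*w^3 - 26.8339*w^2 + 15.2578*w - 1.2432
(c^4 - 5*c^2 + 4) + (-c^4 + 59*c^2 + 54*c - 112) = 54*c^2 + 54*c - 108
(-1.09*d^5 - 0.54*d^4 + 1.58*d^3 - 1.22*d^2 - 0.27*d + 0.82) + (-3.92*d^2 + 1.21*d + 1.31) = -1.09*d^5 - 0.54*d^4 + 1.58*d^3 - 5.14*d^2 + 0.94*d + 2.13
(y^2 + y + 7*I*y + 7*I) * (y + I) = y^3 + y^2 + 8*I*y^2 - 7*y + 8*I*y - 7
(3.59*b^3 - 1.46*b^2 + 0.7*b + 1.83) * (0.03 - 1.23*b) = -4.4157*b^4 + 1.9035*b^3 - 0.9048*b^2 - 2.2299*b + 0.0549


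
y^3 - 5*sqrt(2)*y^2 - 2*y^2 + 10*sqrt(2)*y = y*(y - 2)*(y - 5*sqrt(2))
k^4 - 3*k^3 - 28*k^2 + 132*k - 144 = (k - 4)*(k - 3)*(k - 2)*(k + 6)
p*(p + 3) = p^2 + 3*p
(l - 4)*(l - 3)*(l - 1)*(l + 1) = l^4 - 7*l^3 + 11*l^2 + 7*l - 12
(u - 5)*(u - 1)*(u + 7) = u^3 + u^2 - 37*u + 35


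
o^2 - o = o*(o - 1)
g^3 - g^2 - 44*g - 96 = (g - 8)*(g + 3)*(g + 4)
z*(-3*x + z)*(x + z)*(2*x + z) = -6*x^3*z - 7*x^2*z^2 + z^4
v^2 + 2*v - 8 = (v - 2)*(v + 4)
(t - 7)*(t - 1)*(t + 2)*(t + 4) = t^4 - 2*t^3 - 33*t^2 - 22*t + 56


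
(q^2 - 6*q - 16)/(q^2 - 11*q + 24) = (q + 2)/(q - 3)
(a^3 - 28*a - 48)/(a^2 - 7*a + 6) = (a^2 + 6*a + 8)/(a - 1)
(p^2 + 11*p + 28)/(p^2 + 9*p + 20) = (p + 7)/(p + 5)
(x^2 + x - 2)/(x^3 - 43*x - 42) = (-x^2 - x + 2)/(-x^3 + 43*x + 42)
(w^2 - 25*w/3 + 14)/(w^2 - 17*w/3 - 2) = (3*w - 7)/(3*w + 1)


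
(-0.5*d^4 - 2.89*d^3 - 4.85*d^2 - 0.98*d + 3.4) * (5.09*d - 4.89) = -2.545*d^5 - 12.2651*d^4 - 10.5544*d^3 + 18.7283*d^2 + 22.0982*d - 16.626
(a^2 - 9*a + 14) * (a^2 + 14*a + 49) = a^4 + 5*a^3 - 63*a^2 - 245*a + 686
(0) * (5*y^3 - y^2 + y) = 0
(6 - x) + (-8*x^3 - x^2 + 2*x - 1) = -8*x^3 - x^2 + x + 5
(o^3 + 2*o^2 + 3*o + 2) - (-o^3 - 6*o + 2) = 2*o^3 + 2*o^2 + 9*o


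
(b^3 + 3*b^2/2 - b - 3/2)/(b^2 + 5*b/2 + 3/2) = b - 1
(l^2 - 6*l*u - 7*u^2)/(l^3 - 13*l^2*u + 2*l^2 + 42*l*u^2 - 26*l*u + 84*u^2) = (-l - u)/(-l^2 + 6*l*u - 2*l + 12*u)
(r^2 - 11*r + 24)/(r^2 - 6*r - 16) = (r - 3)/(r + 2)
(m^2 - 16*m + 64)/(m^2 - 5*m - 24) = (m - 8)/(m + 3)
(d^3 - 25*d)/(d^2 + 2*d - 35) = d*(d + 5)/(d + 7)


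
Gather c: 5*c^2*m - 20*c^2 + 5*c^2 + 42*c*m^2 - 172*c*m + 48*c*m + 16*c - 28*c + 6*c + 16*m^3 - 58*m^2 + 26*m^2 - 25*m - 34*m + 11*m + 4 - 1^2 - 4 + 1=c^2*(5*m - 15) + c*(42*m^2 - 124*m - 6) + 16*m^3 - 32*m^2 - 48*m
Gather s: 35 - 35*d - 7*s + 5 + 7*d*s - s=-35*d + s*(7*d - 8) + 40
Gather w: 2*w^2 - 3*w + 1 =2*w^2 - 3*w + 1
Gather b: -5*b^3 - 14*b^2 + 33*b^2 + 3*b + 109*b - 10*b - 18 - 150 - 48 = -5*b^3 + 19*b^2 + 102*b - 216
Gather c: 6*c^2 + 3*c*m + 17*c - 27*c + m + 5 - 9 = 6*c^2 + c*(3*m - 10) + m - 4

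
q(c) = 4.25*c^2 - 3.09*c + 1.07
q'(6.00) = 47.91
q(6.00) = 135.53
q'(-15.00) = -130.59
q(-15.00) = 1003.67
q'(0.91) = 4.64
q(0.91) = 1.78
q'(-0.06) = -3.60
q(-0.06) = 1.27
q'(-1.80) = -18.39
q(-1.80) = 20.40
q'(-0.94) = -11.08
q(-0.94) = 7.73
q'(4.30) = 33.46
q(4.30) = 66.37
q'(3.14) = 23.60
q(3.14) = 33.27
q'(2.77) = 20.46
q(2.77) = 25.12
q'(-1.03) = -11.84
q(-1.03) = 8.76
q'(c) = 8.5*c - 3.09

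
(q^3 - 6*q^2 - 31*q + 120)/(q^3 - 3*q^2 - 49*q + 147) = (q^2 - 3*q - 40)/(q^2 - 49)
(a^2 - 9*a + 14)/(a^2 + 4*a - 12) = (a - 7)/(a + 6)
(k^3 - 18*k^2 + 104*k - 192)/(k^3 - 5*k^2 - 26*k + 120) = (k - 8)/(k + 5)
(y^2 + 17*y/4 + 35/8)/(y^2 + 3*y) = (8*y^2 + 34*y + 35)/(8*y*(y + 3))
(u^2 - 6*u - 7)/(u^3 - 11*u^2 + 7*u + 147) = (u + 1)/(u^2 - 4*u - 21)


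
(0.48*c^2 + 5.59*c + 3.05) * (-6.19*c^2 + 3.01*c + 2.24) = -2.9712*c^4 - 33.1573*c^3 - 0.978400000000004*c^2 + 21.7021*c + 6.832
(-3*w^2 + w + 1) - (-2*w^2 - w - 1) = -w^2 + 2*w + 2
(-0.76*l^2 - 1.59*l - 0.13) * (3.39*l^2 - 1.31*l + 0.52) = -2.5764*l^4 - 4.3945*l^3 + 1.247*l^2 - 0.6565*l - 0.0676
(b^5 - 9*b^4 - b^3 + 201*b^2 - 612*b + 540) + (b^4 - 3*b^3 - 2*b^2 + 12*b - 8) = b^5 - 8*b^4 - 4*b^3 + 199*b^2 - 600*b + 532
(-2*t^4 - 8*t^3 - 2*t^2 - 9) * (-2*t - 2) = 4*t^5 + 20*t^4 + 20*t^3 + 4*t^2 + 18*t + 18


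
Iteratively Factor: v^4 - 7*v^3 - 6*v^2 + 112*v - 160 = (v - 5)*(v^3 - 2*v^2 - 16*v + 32) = (v - 5)*(v + 4)*(v^2 - 6*v + 8) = (v - 5)*(v - 2)*(v + 4)*(v - 4)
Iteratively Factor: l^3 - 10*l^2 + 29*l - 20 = (l - 1)*(l^2 - 9*l + 20) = (l - 5)*(l - 1)*(l - 4)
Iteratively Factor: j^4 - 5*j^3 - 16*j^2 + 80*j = (j + 4)*(j^3 - 9*j^2 + 20*j) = (j - 4)*(j + 4)*(j^2 - 5*j) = (j - 5)*(j - 4)*(j + 4)*(j)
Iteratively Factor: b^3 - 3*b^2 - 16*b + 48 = (b + 4)*(b^2 - 7*b + 12) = (b - 3)*(b + 4)*(b - 4)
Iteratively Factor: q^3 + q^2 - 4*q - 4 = (q + 2)*(q^2 - q - 2) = (q - 2)*(q + 2)*(q + 1)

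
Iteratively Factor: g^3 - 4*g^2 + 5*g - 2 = (g - 1)*(g^2 - 3*g + 2) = (g - 2)*(g - 1)*(g - 1)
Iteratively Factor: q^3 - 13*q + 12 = (q - 1)*(q^2 + q - 12) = (q - 3)*(q - 1)*(q + 4)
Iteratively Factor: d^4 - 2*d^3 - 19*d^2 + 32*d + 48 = (d + 4)*(d^3 - 6*d^2 + 5*d + 12) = (d - 3)*(d + 4)*(d^2 - 3*d - 4) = (d - 4)*(d - 3)*(d + 4)*(d + 1)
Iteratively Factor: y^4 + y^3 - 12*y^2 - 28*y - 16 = (y + 2)*(y^3 - y^2 - 10*y - 8) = (y + 1)*(y + 2)*(y^2 - 2*y - 8) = (y - 4)*(y + 1)*(y + 2)*(y + 2)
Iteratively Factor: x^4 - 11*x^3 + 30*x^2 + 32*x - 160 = (x - 4)*(x^3 - 7*x^2 + 2*x + 40) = (x - 4)^2*(x^2 - 3*x - 10) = (x - 5)*(x - 4)^2*(x + 2)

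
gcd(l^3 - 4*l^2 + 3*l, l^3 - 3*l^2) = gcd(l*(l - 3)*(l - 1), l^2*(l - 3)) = l^2 - 3*l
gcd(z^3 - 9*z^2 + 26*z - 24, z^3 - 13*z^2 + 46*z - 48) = z^2 - 5*z + 6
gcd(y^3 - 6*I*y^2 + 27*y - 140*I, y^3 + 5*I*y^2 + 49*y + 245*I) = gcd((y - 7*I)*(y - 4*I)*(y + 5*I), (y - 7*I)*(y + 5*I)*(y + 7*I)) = y^2 - 2*I*y + 35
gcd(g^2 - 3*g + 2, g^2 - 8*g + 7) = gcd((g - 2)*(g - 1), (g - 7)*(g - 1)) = g - 1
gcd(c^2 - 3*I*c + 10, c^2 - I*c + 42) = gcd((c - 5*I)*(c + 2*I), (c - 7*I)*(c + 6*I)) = 1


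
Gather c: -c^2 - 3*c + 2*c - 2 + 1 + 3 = -c^2 - c + 2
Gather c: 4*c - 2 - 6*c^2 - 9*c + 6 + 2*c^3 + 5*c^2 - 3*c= 2*c^3 - c^2 - 8*c + 4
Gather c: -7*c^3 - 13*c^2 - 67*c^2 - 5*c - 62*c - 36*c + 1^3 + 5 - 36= -7*c^3 - 80*c^2 - 103*c - 30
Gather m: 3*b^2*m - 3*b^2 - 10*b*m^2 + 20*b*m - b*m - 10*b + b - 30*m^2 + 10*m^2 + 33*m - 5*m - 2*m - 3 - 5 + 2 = -3*b^2 - 9*b + m^2*(-10*b - 20) + m*(3*b^2 + 19*b + 26) - 6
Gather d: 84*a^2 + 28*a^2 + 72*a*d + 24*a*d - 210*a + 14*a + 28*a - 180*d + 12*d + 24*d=112*a^2 - 168*a + d*(96*a - 144)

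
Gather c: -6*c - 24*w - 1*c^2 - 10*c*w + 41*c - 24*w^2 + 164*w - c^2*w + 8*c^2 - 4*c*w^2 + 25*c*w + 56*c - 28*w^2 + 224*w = c^2*(7 - w) + c*(-4*w^2 + 15*w + 91) - 52*w^2 + 364*w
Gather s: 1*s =s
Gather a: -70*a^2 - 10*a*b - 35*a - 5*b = -70*a^2 + a*(-10*b - 35) - 5*b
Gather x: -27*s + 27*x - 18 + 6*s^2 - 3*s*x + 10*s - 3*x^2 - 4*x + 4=6*s^2 - 17*s - 3*x^2 + x*(23 - 3*s) - 14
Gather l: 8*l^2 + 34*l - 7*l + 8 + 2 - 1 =8*l^2 + 27*l + 9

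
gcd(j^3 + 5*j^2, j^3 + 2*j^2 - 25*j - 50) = j + 5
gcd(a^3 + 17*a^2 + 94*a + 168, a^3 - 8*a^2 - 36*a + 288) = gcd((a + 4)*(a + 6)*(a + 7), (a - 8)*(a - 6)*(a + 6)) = a + 6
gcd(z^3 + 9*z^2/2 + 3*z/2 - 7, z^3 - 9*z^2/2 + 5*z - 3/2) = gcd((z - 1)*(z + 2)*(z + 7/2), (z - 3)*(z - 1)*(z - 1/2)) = z - 1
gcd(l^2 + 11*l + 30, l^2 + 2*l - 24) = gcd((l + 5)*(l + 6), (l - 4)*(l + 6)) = l + 6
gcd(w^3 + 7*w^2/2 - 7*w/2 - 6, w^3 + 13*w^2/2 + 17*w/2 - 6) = w + 4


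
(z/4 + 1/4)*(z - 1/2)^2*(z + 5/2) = z^4/4 + 5*z^3/8 - 3*z^2/16 - 13*z/32 + 5/32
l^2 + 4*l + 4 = (l + 2)^2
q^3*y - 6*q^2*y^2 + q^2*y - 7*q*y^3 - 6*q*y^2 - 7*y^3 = (q - 7*y)*(q + y)*(q*y + y)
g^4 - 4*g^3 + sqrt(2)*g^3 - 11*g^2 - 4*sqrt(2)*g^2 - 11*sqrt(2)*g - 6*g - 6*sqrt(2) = (g - 6)*(g + 1)^2*(g + sqrt(2))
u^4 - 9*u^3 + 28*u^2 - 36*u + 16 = (u - 4)*(u - 2)^2*(u - 1)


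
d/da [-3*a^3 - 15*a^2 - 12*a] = -9*a^2 - 30*a - 12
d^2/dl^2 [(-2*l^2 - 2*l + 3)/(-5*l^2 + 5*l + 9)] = 2*(100*l^3 + 45*l^2 + 495*l - 138)/(125*l^6 - 375*l^5 - 300*l^4 + 1225*l^3 + 540*l^2 - 1215*l - 729)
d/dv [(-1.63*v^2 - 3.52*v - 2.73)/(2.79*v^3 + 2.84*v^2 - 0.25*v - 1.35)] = (4.5477*v^4 + 19.6416*v^3 + 33.2544*v^2 + 19.9074*v + 4.0695)/(7.7841*v^6 + 15.8472*v^5 + 6.6706*v^4 - 8.953*v^3 - 7.6055*v^2 + 0.675*v + 1.8225)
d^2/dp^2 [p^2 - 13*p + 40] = 2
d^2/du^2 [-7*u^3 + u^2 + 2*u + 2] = 2 - 42*u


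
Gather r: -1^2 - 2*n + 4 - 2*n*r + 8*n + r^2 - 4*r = 6*n + r^2 + r*(-2*n - 4) + 3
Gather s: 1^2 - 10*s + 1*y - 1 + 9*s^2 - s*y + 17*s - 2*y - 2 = 9*s^2 + s*(7 - y) - y - 2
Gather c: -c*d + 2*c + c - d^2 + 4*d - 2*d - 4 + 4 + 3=c*(3 - d) - d^2 + 2*d + 3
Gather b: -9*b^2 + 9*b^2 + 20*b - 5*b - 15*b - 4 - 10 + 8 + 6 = 0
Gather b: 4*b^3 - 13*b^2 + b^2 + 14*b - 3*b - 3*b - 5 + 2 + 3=4*b^3 - 12*b^2 + 8*b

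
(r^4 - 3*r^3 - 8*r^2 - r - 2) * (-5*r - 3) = -5*r^5 + 12*r^4 + 49*r^3 + 29*r^2 + 13*r + 6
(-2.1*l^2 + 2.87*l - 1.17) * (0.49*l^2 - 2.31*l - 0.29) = -1.029*l^4 + 6.2573*l^3 - 6.594*l^2 + 1.8704*l + 0.3393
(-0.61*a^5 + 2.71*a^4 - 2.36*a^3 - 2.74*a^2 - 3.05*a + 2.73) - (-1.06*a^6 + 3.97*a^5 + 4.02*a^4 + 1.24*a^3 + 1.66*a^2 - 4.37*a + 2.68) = 1.06*a^6 - 4.58*a^5 - 1.31*a^4 - 3.6*a^3 - 4.4*a^2 + 1.32*a + 0.0499999999999998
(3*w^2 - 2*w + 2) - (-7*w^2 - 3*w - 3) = 10*w^2 + w + 5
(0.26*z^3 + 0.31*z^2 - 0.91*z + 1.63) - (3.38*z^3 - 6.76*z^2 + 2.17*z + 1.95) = -3.12*z^3 + 7.07*z^2 - 3.08*z - 0.32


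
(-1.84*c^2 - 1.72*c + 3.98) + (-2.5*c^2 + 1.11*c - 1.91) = -4.34*c^2 - 0.61*c + 2.07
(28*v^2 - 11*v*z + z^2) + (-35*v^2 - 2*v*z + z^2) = -7*v^2 - 13*v*z + 2*z^2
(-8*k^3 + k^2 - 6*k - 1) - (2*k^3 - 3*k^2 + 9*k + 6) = -10*k^3 + 4*k^2 - 15*k - 7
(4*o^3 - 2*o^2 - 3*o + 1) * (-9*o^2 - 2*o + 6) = -36*o^5 + 10*o^4 + 55*o^3 - 15*o^2 - 20*o + 6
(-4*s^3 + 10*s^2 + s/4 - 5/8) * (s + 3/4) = -4*s^4 + 7*s^3 + 31*s^2/4 - 7*s/16 - 15/32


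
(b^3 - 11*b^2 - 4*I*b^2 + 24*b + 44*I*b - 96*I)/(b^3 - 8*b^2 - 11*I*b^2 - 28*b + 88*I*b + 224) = (b - 3)/(b - 7*I)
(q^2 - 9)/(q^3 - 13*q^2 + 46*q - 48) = (q + 3)/(q^2 - 10*q + 16)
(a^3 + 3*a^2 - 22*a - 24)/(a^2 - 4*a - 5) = (a^2 + 2*a - 24)/(a - 5)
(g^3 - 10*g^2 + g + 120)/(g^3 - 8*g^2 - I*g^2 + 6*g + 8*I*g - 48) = (g^2 - 2*g - 15)/(g^2 - I*g + 6)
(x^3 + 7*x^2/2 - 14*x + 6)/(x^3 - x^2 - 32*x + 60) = (x - 1/2)/(x - 5)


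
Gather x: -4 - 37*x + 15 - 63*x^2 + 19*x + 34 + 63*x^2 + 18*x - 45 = 0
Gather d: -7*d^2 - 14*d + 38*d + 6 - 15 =-7*d^2 + 24*d - 9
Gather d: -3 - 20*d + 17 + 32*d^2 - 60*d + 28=32*d^2 - 80*d + 42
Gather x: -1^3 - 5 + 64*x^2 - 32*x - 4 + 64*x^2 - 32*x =128*x^2 - 64*x - 10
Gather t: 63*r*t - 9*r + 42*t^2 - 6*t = -9*r + 42*t^2 + t*(63*r - 6)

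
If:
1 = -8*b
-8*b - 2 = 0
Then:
No Solution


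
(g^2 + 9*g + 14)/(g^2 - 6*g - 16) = (g + 7)/(g - 8)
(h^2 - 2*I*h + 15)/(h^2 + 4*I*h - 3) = (h - 5*I)/(h + I)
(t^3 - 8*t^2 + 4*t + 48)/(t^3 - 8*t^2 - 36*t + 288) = (t^2 - 2*t - 8)/(t^2 - 2*t - 48)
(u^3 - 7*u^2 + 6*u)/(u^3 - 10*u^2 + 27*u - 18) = u/(u - 3)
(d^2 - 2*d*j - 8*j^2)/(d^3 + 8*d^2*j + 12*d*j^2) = (d - 4*j)/(d*(d + 6*j))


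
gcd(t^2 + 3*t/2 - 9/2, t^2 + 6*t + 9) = t + 3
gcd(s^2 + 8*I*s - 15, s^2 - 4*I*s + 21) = s + 3*I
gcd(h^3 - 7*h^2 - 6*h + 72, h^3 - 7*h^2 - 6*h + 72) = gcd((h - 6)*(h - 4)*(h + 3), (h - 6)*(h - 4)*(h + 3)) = h^3 - 7*h^2 - 6*h + 72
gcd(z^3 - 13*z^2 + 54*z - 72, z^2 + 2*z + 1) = 1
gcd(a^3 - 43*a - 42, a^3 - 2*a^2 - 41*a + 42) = a^2 - a - 42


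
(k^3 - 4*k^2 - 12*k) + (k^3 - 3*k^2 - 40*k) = 2*k^3 - 7*k^2 - 52*k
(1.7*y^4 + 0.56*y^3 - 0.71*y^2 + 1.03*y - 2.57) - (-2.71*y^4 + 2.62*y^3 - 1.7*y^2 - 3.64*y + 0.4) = 4.41*y^4 - 2.06*y^3 + 0.99*y^2 + 4.67*y - 2.97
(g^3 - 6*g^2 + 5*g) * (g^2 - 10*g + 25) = g^5 - 16*g^4 + 90*g^3 - 200*g^2 + 125*g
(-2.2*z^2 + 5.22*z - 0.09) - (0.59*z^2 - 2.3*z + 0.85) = -2.79*z^2 + 7.52*z - 0.94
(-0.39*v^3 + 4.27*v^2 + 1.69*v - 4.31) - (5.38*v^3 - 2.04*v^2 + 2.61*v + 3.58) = -5.77*v^3 + 6.31*v^2 - 0.92*v - 7.89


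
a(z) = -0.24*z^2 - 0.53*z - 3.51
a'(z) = -0.48*z - 0.53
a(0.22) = -3.64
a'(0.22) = -0.64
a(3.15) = -7.56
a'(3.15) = -2.04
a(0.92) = -4.20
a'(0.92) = -0.97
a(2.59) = -6.49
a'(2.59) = -1.77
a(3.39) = -8.06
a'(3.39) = -2.16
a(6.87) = -18.48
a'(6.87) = -3.83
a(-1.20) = -3.22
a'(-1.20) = 0.05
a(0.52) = -3.85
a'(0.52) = -0.78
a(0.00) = -3.51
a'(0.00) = -0.53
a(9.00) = -27.72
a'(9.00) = -4.85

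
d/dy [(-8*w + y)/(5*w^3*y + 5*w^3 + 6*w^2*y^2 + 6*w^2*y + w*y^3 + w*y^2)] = (5*w^2*y + 5*w^2 + 6*w*y^2 + 6*w*y + y^3 + y^2 + (8*w - y)*(5*w^2 + 12*w*y + 6*w + 3*y^2 + 2*y))/(w*(5*w^2*y + 5*w^2 + 6*w*y^2 + 6*w*y + y^3 + y^2)^2)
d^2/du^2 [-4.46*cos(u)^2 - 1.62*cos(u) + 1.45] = 1.62*cos(u) + 8.92*cos(2*u)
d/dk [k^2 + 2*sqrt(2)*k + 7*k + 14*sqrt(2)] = 2*k + 2*sqrt(2) + 7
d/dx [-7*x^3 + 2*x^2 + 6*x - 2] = -21*x^2 + 4*x + 6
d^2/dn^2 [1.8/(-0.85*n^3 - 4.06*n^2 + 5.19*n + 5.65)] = ((9.18*n + 14.616)*(0.85*n^3 + 4.06*n^2 - 5.19*n - 5.65) - 1.8*(2.55*n^2 + 8.12*n - 5.19)*(5.1*n^2 + 16.24*n - 10.38))/(0.85*n^3 + 4.06*n^2 - 5.19*n - 5.65)^3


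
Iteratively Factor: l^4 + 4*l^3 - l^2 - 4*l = (l)*(l^3 + 4*l^2 - l - 4) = l*(l - 1)*(l^2 + 5*l + 4) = l*(l - 1)*(l + 4)*(l + 1)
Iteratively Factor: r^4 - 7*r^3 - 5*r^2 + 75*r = (r + 3)*(r^3 - 10*r^2 + 25*r) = (r - 5)*(r + 3)*(r^2 - 5*r) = r*(r - 5)*(r + 3)*(r - 5)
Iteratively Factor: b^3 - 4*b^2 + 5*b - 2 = (b - 1)*(b^2 - 3*b + 2) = (b - 1)^2*(b - 2)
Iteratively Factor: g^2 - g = (g)*(g - 1)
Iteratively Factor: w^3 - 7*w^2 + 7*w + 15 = (w - 5)*(w^2 - 2*w - 3) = (w - 5)*(w + 1)*(w - 3)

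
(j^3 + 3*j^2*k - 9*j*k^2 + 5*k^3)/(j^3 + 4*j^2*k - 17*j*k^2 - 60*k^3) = (j^2 - 2*j*k + k^2)/(j^2 - j*k - 12*k^2)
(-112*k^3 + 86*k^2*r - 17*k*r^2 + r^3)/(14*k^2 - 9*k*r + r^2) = -8*k + r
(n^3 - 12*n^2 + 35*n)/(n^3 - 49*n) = (n - 5)/(n + 7)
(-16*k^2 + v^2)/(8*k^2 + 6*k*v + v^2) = (-4*k + v)/(2*k + v)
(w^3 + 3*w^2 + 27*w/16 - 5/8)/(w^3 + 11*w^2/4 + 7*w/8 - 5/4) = (4*w - 1)/(2*(2*w - 1))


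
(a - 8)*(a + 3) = a^2 - 5*a - 24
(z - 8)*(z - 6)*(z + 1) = z^3 - 13*z^2 + 34*z + 48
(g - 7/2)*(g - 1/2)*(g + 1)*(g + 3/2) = g^4 - 3*g^3/2 - 27*g^2/4 - 13*g/8 + 21/8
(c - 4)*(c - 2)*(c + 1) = c^3 - 5*c^2 + 2*c + 8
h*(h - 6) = h^2 - 6*h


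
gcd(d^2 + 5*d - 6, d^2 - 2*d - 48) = d + 6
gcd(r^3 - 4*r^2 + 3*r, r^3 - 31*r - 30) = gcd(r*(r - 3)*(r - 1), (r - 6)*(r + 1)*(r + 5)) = 1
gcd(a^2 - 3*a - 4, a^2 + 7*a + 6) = a + 1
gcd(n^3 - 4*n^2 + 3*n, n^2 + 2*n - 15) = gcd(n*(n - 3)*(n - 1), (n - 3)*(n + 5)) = n - 3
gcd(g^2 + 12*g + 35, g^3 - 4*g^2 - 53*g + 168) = g + 7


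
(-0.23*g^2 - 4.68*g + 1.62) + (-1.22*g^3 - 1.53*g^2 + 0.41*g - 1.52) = -1.22*g^3 - 1.76*g^2 - 4.27*g + 0.1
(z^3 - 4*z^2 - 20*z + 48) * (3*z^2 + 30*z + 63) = 3*z^5 + 18*z^4 - 117*z^3 - 708*z^2 + 180*z + 3024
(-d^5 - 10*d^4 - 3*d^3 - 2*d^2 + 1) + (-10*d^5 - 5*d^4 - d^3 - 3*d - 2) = -11*d^5 - 15*d^4 - 4*d^3 - 2*d^2 - 3*d - 1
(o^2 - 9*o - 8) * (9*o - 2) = 9*o^3 - 83*o^2 - 54*o + 16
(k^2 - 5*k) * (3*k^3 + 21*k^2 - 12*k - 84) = 3*k^5 + 6*k^4 - 117*k^3 - 24*k^2 + 420*k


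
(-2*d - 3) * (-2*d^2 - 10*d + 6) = 4*d^3 + 26*d^2 + 18*d - 18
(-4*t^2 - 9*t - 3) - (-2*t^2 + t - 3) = -2*t^2 - 10*t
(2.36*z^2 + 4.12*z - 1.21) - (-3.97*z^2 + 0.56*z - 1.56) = 6.33*z^2 + 3.56*z + 0.35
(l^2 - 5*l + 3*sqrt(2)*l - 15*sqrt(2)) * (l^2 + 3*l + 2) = l^4 - 2*l^3 + 3*sqrt(2)*l^3 - 13*l^2 - 6*sqrt(2)*l^2 - 39*sqrt(2)*l - 10*l - 30*sqrt(2)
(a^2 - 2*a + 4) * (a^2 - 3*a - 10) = a^4 - 5*a^3 + 8*a - 40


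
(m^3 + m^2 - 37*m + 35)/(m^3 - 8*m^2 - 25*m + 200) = (m^2 + 6*m - 7)/(m^2 - 3*m - 40)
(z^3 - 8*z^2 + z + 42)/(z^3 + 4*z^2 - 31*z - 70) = (z^2 - 10*z + 21)/(z^2 + 2*z - 35)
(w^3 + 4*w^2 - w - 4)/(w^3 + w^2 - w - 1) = (w + 4)/(w + 1)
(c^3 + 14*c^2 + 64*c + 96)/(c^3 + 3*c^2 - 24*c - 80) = (c + 6)/(c - 5)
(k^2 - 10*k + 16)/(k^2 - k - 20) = (-k^2 + 10*k - 16)/(-k^2 + k + 20)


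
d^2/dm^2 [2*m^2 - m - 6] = 4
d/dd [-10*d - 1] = -10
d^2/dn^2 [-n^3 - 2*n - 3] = -6*n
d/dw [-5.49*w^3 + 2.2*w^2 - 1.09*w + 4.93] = -16.47*w^2 + 4.4*w - 1.09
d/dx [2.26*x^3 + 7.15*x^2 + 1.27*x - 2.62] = 6.78*x^2 + 14.3*x + 1.27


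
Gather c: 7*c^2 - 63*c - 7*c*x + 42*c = 7*c^2 + c*(-7*x - 21)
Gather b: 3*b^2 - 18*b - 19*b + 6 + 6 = 3*b^2 - 37*b + 12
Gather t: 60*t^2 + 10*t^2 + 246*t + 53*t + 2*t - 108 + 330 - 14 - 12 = 70*t^2 + 301*t + 196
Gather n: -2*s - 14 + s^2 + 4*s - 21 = s^2 + 2*s - 35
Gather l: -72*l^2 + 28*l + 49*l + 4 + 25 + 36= -72*l^2 + 77*l + 65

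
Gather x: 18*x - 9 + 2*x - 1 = 20*x - 10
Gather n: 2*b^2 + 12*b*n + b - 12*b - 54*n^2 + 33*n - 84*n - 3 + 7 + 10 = 2*b^2 - 11*b - 54*n^2 + n*(12*b - 51) + 14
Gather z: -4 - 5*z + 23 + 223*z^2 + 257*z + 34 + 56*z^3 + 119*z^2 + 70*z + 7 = 56*z^3 + 342*z^2 + 322*z + 60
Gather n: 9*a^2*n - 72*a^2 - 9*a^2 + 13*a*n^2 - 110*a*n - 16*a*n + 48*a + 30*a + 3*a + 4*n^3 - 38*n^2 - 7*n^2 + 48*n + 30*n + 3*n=-81*a^2 + 81*a + 4*n^3 + n^2*(13*a - 45) + n*(9*a^2 - 126*a + 81)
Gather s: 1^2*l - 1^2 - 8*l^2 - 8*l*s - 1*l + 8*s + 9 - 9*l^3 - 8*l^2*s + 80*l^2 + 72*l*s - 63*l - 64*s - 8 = -9*l^3 + 72*l^2 - 63*l + s*(-8*l^2 + 64*l - 56)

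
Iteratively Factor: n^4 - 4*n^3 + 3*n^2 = (n)*(n^3 - 4*n^2 + 3*n) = n^2*(n^2 - 4*n + 3) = n^2*(n - 3)*(n - 1)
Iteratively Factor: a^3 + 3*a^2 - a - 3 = (a + 1)*(a^2 + 2*a - 3) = (a - 1)*(a + 1)*(a + 3)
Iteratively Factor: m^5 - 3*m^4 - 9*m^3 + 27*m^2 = (m + 3)*(m^4 - 6*m^3 + 9*m^2) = m*(m + 3)*(m^3 - 6*m^2 + 9*m) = m*(m - 3)*(m + 3)*(m^2 - 3*m) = m^2*(m - 3)*(m + 3)*(m - 3)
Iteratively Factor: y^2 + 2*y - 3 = (y - 1)*(y + 3)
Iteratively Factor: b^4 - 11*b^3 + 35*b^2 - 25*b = (b)*(b^3 - 11*b^2 + 35*b - 25) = b*(b - 5)*(b^2 - 6*b + 5) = b*(b - 5)*(b - 1)*(b - 5)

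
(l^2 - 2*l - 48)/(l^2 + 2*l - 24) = (l - 8)/(l - 4)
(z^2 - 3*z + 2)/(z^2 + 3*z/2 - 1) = 2*(z^2 - 3*z + 2)/(2*z^2 + 3*z - 2)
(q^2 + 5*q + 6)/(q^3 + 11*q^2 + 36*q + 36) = 1/(q + 6)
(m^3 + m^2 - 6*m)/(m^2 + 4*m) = (m^2 + m - 6)/(m + 4)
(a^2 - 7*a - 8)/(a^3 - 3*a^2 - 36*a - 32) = 1/(a + 4)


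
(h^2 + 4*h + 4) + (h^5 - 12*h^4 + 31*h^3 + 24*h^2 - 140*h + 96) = h^5 - 12*h^4 + 31*h^3 + 25*h^2 - 136*h + 100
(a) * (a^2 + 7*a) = a^3 + 7*a^2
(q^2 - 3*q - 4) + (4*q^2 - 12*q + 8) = 5*q^2 - 15*q + 4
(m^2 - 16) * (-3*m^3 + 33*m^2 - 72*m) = -3*m^5 + 33*m^4 - 24*m^3 - 528*m^2 + 1152*m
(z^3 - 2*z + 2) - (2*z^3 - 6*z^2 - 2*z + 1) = -z^3 + 6*z^2 + 1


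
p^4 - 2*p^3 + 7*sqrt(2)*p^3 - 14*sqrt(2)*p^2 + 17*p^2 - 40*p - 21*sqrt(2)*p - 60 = (p - 3)*(p + 1)*(p + 2*sqrt(2))*(p + 5*sqrt(2))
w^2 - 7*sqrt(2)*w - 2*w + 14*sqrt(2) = (w - 2)*(w - 7*sqrt(2))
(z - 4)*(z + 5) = z^2 + z - 20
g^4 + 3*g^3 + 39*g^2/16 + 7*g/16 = g*(g + 1/4)*(g + 1)*(g + 7/4)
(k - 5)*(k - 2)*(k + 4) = k^3 - 3*k^2 - 18*k + 40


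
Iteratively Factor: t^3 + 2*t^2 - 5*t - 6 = (t + 3)*(t^2 - t - 2) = (t - 2)*(t + 3)*(t + 1)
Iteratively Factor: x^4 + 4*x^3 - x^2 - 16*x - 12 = (x + 3)*(x^3 + x^2 - 4*x - 4) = (x + 2)*(x + 3)*(x^2 - x - 2) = (x + 1)*(x + 2)*(x + 3)*(x - 2)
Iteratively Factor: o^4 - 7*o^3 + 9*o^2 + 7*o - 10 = (o - 1)*(o^3 - 6*o^2 + 3*o + 10) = (o - 2)*(o - 1)*(o^2 - 4*o - 5) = (o - 2)*(o - 1)*(o + 1)*(o - 5)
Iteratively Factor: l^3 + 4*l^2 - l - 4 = (l + 4)*(l^2 - 1) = (l + 1)*(l + 4)*(l - 1)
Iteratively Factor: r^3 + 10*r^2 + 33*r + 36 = (r + 3)*(r^2 + 7*r + 12) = (r + 3)*(r + 4)*(r + 3)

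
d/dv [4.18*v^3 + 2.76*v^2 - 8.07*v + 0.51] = 12.54*v^2 + 5.52*v - 8.07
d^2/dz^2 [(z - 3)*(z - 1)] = 2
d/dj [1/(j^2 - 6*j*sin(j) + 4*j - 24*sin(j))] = 2*(3*j*cos(j) - j + 3*sin(j) + 12*cos(j) - 2)/((j + 4)^2*(j - 6*sin(j))^2)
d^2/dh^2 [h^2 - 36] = 2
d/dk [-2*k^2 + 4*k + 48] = 4 - 4*k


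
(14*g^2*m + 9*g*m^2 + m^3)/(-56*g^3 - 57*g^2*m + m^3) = m*(-2*g - m)/(8*g^2 + 7*g*m - m^2)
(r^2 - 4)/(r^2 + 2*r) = (r - 2)/r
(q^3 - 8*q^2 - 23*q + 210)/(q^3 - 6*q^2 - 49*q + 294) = (q + 5)/(q + 7)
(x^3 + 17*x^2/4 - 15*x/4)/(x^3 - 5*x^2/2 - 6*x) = (-4*x^2 - 17*x + 15)/(2*(-2*x^2 + 5*x + 12))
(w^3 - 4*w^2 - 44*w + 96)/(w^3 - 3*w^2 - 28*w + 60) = (w^2 - 2*w - 48)/(w^2 - w - 30)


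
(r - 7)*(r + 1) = r^2 - 6*r - 7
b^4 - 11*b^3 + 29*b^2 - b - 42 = (b - 7)*(b - 3)*(b - 2)*(b + 1)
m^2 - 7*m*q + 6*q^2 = (m - 6*q)*(m - q)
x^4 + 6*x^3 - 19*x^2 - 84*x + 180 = (x - 3)*(x - 2)*(x + 5)*(x + 6)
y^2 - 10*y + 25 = (y - 5)^2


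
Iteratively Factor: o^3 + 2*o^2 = (o)*(o^2 + 2*o) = o*(o + 2)*(o)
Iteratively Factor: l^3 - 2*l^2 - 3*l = (l)*(l^2 - 2*l - 3) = l*(l + 1)*(l - 3)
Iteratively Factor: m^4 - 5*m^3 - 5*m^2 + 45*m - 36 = (m + 3)*(m^3 - 8*m^2 + 19*m - 12) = (m - 3)*(m + 3)*(m^2 - 5*m + 4) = (m - 4)*(m - 3)*(m + 3)*(m - 1)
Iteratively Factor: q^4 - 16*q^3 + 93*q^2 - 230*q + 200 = (q - 5)*(q^3 - 11*q^2 + 38*q - 40) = (q - 5)*(q - 2)*(q^2 - 9*q + 20) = (q - 5)^2*(q - 2)*(q - 4)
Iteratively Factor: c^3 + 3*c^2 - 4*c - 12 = (c + 3)*(c^2 - 4) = (c - 2)*(c + 3)*(c + 2)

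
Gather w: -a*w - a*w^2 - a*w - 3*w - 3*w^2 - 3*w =w^2*(-a - 3) + w*(-2*a - 6)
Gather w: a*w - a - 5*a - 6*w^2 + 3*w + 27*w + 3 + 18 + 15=-6*a - 6*w^2 + w*(a + 30) + 36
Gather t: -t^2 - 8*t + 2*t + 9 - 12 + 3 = -t^2 - 6*t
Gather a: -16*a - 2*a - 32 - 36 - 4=-18*a - 72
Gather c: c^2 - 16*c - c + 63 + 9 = c^2 - 17*c + 72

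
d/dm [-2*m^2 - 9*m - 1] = -4*m - 9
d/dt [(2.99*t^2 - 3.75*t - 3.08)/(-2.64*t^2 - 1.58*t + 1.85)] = (-14.6242*t^2 - 5.1994*t - 11.8039)/(6.9696*t^4 + 8.3424*t^3 - 7.2716*t^2 - 5.846*t + 3.4225)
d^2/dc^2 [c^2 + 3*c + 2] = 2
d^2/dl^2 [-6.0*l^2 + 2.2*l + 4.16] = -12.0000000000000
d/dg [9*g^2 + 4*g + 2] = 18*g + 4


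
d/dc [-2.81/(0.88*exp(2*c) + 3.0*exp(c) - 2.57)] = (4.9456*exp(c) + 8.43)*exp(c)/(0.88*exp(2*c) + 3.0*exp(c) - 2.57)^2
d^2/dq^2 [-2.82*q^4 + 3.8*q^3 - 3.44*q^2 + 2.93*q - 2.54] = -33.84*q^2 + 22.8*q - 6.88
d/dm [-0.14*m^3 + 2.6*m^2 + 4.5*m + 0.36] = -0.42*m^2 + 5.2*m + 4.5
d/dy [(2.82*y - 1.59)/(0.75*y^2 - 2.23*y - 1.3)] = (-2.115*y^2 + 2.385*y - 7.2117)/(0.5625*y^4 - 3.345*y^3 + 3.0229*y^2 + 5.798*y + 1.69)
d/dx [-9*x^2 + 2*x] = 2 - 18*x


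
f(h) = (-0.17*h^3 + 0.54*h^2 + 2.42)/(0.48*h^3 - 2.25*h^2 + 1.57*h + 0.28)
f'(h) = (-0.51*h^2 + 1.08*h)/(0.48*h^3 - 2.25*h^2 + 1.57*h + 0.28) + (-1.44*h^2 + 4.5*h - 1.57)*(-0.17*h^3 + 0.54*h^2 + 2.42)/(0.48*h^3 - 2.25*h^2 + 1.57*h + 0.28)^2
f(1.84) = -2.19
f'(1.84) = 2.57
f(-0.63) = -1.55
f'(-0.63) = -3.98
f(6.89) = -0.45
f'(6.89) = 0.01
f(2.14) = -1.65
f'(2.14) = 1.24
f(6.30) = -0.46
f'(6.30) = 0.01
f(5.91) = -0.46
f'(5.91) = 0.01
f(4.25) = -0.28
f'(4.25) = -0.72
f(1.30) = -6.93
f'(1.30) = 28.70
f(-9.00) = -0.31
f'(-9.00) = 0.00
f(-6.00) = -0.30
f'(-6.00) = 0.00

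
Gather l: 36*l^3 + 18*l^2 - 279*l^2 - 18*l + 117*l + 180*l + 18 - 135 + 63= 36*l^3 - 261*l^2 + 279*l - 54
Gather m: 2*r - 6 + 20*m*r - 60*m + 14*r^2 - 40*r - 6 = m*(20*r - 60) + 14*r^2 - 38*r - 12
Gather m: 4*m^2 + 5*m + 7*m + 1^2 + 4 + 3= 4*m^2 + 12*m + 8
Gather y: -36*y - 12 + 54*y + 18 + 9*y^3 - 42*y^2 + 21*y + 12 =9*y^3 - 42*y^2 + 39*y + 18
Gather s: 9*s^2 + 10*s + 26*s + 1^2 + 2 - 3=9*s^2 + 36*s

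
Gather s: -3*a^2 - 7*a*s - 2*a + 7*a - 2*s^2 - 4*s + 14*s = -3*a^2 + 5*a - 2*s^2 + s*(10 - 7*a)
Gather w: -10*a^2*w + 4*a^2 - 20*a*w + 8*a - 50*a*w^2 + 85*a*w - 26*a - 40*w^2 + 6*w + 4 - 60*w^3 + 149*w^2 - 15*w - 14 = 4*a^2 - 18*a - 60*w^3 + w^2*(109 - 50*a) + w*(-10*a^2 + 65*a - 9) - 10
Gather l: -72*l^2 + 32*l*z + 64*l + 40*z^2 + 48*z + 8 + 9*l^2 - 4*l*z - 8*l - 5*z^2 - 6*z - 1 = -63*l^2 + l*(28*z + 56) + 35*z^2 + 42*z + 7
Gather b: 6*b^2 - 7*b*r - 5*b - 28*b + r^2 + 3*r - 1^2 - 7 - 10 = 6*b^2 + b*(-7*r - 33) + r^2 + 3*r - 18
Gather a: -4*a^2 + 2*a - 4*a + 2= -4*a^2 - 2*a + 2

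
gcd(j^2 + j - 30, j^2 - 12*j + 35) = j - 5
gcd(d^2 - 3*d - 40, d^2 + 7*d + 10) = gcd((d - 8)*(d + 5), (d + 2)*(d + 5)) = d + 5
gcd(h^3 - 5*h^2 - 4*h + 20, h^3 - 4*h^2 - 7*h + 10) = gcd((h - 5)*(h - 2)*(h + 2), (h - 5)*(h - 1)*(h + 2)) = h^2 - 3*h - 10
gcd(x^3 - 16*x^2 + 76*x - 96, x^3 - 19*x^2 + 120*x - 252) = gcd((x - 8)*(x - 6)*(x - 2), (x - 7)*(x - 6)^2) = x - 6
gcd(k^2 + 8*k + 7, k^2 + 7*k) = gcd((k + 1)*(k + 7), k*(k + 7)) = k + 7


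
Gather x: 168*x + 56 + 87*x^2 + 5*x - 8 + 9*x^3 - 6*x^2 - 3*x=9*x^3 + 81*x^2 + 170*x + 48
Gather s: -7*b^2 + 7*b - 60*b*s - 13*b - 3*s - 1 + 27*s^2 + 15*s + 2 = -7*b^2 - 6*b + 27*s^2 + s*(12 - 60*b) + 1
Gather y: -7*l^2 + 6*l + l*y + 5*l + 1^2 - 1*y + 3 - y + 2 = -7*l^2 + 11*l + y*(l - 2) + 6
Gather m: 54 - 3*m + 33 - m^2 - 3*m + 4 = -m^2 - 6*m + 91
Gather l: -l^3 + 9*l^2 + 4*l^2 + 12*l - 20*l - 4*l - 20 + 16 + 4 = -l^3 + 13*l^2 - 12*l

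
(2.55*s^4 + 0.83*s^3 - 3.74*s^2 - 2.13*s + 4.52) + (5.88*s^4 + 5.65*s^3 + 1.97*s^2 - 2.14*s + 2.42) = 8.43*s^4 + 6.48*s^3 - 1.77*s^2 - 4.27*s + 6.94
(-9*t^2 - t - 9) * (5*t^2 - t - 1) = -45*t^4 + 4*t^3 - 35*t^2 + 10*t + 9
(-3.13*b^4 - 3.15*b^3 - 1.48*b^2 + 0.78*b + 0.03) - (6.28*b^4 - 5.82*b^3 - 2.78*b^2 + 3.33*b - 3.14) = -9.41*b^4 + 2.67*b^3 + 1.3*b^2 - 2.55*b + 3.17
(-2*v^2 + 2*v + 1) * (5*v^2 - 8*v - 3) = -10*v^4 + 26*v^3 - 5*v^2 - 14*v - 3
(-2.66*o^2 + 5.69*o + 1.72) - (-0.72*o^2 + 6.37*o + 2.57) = -1.94*o^2 - 0.68*o - 0.85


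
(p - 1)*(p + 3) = p^2 + 2*p - 3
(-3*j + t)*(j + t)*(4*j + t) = -12*j^3 - 11*j^2*t + 2*j*t^2 + t^3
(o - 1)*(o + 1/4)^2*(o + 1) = o^4 + o^3/2 - 15*o^2/16 - o/2 - 1/16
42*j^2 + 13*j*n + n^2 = (6*j + n)*(7*j + n)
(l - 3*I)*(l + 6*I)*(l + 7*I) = l^3 + 10*I*l^2 - 3*l + 126*I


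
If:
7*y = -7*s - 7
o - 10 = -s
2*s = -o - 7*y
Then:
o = 19/2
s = 1/2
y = -3/2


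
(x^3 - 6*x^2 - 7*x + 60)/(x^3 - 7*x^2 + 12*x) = (x^2 - 2*x - 15)/(x*(x - 3))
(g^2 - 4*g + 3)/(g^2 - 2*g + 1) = (g - 3)/(g - 1)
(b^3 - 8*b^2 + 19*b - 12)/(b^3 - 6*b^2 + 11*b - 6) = (b - 4)/(b - 2)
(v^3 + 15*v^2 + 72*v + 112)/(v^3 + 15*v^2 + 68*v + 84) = (v^2 + 8*v + 16)/(v^2 + 8*v + 12)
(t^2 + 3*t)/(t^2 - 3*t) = (t + 3)/(t - 3)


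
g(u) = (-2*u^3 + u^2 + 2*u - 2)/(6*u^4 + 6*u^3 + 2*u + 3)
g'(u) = (-6*u^2 + 2*u + 2)/(6*u^4 + 6*u^3 + 2*u + 3) + (-24*u^3 - 18*u^2 - 2)*(-2*u^3 + u^2 + 2*u - 2)/(6*u^4 + 6*u^3 + 2*u + 3)^2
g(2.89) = -0.06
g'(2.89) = 0.01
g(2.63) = -0.06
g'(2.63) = 0.01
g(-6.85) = 0.06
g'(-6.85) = 0.01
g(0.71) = -0.10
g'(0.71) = 0.29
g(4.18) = -0.05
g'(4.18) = 0.01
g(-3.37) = 0.15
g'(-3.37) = 0.06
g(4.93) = -0.05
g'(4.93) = 0.01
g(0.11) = -0.55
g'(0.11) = 1.05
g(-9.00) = 0.04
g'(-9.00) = 0.01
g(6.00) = -0.04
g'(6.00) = 0.01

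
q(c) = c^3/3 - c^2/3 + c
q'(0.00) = 1.00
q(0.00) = 0.00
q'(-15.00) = 236.00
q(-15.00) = -1215.00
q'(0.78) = 1.09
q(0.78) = 0.74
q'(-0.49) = 1.57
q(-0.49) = -0.61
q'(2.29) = 4.72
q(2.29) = 4.54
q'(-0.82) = 2.22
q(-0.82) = -1.23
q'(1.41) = 2.05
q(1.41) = 1.68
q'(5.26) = 25.16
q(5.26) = 44.55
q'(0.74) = 1.05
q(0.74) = 0.69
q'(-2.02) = 6.43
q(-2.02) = -6.13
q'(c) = c^2 - 2*c/3 + 1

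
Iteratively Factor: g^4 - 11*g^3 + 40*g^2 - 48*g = (g - 3)*(g^3 - 8*g^2 + 16*g) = g*(g - 3)*(g^2 - 8*g + 16) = g*(g - 4)*(g - 3)*(g - 4)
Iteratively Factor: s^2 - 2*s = (s - 2)*(s)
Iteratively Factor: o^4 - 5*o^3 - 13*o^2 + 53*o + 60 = (o - 5)*(o^3 - 13*o - 12) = (o - 5)*(o + 1)*(o^2 - o - 12) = (o - 5)*(o - 4)*(o + 1)*(o + 3)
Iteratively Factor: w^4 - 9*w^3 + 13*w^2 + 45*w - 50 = (w - 5)*(w^3 - 4*w^2 - 7*w + 10) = (w - 5)*(w - 1)*(w^2 - 3*w - 10) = (w - 5)*(w - 1)*(w + 2)*(w - 5)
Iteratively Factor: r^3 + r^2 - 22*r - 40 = (r - 5)*(r^2 + 6*r + 8) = (r - 5)*(r + 2)*(r + 4)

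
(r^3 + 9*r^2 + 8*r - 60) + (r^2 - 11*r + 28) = r^3 + 10*r^2 - 3*r - 32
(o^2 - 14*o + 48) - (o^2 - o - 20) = 68 - 13*o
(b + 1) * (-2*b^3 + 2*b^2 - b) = -2*b^4 + b^2 - b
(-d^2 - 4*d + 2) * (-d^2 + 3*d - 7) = d^4 + d^3 - 7*d^2 + 34*d - 14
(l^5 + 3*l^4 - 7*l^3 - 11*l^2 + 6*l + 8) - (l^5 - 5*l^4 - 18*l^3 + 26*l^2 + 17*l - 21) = 8*l^4 + 11*l^3 - 37*l^2 - 11*l + 29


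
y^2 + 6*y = y*(y + 6)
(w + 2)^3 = w^3 + 6*w^2 + 12*w + 8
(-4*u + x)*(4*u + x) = -16*u^2 + x^2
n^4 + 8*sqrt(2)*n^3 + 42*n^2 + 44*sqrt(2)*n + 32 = (n + sqrt(2))^2*(n + 2*sqrt(2))*(n + 4*sqrt(2))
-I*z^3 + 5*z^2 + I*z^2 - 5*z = z*(z + 5*I)*(-I*z + I)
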